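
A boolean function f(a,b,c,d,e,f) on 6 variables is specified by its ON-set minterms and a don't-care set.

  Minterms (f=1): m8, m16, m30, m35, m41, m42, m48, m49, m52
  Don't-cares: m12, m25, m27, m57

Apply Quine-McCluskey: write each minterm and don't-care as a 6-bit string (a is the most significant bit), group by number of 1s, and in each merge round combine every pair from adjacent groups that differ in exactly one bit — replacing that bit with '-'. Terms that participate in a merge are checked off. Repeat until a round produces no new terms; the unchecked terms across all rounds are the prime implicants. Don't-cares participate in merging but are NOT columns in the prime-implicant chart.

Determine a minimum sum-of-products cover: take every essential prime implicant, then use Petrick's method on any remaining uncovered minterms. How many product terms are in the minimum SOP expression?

8

Round 0: 001000✓ 001100✓ 010000✓ 011001✓ 011011✓ 011110 100011 101001✓ 101010 110000✓ 110001✓ 110100✓ 111001✓
Round 1: -10000 -11001 001-00 0110-1 1-1001 11-001 110-00 11000-
PIs = {-10000, -11001, 001-00, 0110-1, 011110, 1-1001, 100011, 101010, 11-001, 110-00, 11000-}
Coverage chart:
  m8: 001-00 ←essential
  m16: -10000 ←essential
  m30: 011110 ←essential
  m35: 100011 ←essential
  m41: 1-1001 ←essential
  m42: 101010 ←essential
  m48: -10000,110-00,11000-
  m49: 11-001,11000-
  m52: 110-00 ←essential
Essential: -10000, 001-00, 011110, 1-1001, 100011, 101010, 110-00
Petrick residual → 11-001
Min cover (8 terms): bc'd'e'f' + a'b'ce'f' + a'bcdef' + acd'e'f + ab'c'd'ef + ab'cd'ef' + abd'e'f + abc'e'f'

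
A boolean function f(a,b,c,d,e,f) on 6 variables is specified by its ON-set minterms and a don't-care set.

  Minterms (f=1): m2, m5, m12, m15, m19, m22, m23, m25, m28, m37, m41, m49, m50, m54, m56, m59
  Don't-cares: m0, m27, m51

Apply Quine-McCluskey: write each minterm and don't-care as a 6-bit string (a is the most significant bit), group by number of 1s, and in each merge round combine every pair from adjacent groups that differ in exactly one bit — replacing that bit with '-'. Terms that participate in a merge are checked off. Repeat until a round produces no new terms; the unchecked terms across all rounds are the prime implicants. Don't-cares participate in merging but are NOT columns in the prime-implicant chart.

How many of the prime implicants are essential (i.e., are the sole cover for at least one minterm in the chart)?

9

size-2^0 implicants → 000000(✓)  000010(✓)  000101(✓)  001100(✓)  001111  010011(✓)  010110(✓)  010111(✓)  011001(✓)  011011(✓)  011100(✓)  100101(✓)  101001  110001(✓)  110010(✓)  110011(✓)  110110(✓)  111000  111011(✓)
size-2^1 implicants → -00101  -10011(✓)  -10110  -11011(✓)  0-1100  0000-0  01-011(✓)  010-11  01011-  0110-1  11-011(✓)  110-10  1100-1  11001-
size-2^2 implicants → -1-011
Unchecked terms (primes): -00101, -1-011, -10110, 0-1100, 0000-0, 001111, 010-11, 01011-, 0110-1, 101001, 110-10, 1100-1, 11001-, 111000
Minterm coverage:
  m2 ⊆ 0000-0 [E]
  m5 ⊆ -00101 [E]
  m12 ⊆ 0-1100 [E]
  m15 ⊆ 001111 [E]
  m19 ⊆ -1-011,010-11
  m22 ⊆ -10110,01011-
  m23 ⊆ 010-11,01011-
  m25 ⊆ 0110-1 [E]
  m28 ⊆ 0-1100 [E]
  m37 ⊆ -00101 [E]
  m41 ⊆ 101001 [E]
  m49 ⊆ 1100-1 [E]
  m50 ⊆ 110-10,11001-
  m54 ⊆ -10110,110-10
  m56 ⊆ 111000 [E]
  m59 ⊆ -1-011 [E]
E = {-00101, -1-011, 0-1100, 0000-0, 001111, 0110-1, 101001, 1100-1, 111000}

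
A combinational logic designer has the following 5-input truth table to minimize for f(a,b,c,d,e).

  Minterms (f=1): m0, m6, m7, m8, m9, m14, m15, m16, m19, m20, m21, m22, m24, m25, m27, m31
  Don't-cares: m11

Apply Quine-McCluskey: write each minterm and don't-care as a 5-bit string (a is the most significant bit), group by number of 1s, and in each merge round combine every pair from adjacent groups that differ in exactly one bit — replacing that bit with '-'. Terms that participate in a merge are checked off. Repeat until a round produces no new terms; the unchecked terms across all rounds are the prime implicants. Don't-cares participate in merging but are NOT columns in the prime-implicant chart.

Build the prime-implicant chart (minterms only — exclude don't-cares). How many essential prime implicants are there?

Round 0: 00000✓ 00110✓ 00111✓ 01000✓ 01001✓ 01011✓ 01110✓ 01111✓ 10000✓ 10011✓ 10100✓ 10101✓ 10110✓ 11000✓ 11001✓ 11011✓ 11111✓
Round 1: -0000✓ -0110 -1000✓ -1001✓ -1011✓ -1111✓ 0-000✓ 0-110✓ 0-111✓ 0011-✓ 01-11✓ 010-1✓ 0100-✓ 0111-✓ 1-000✓ 1-011 10-00 101-0 1010- 11-11✓ 110-1✓ 1100-✓
Round 2: --000 -1-11 -10-1 -100- 0-11-
PIs = {--000, -0110, -1-11, -10-1, -100-, 0-11-, 1-011, 10-00, 101-0, 1010-}
Coverage chart:
  m0: --000 ←essential
  m6: -0110,0-11-
  m7: 0-11- ←essential
  m8: --000,-100-
  m9: -10-1,-100-
  m14: 0-11- ←essential
  m15: -1-11,0-11-
  m16: --000,10-00
  m19: 1-011 ←essential
  m20: 10-00,101-0,1010-
  m21: 1010- ←essential
  m22: -0110,101-0
  m24: --000,-100-
  m25: -10-1,-100-
  m27: -1-11,-10-1,1-011
  m31: -1-11 ←essential
Essential: --000, -1-11, 0-11-, 1-011, 1010-

5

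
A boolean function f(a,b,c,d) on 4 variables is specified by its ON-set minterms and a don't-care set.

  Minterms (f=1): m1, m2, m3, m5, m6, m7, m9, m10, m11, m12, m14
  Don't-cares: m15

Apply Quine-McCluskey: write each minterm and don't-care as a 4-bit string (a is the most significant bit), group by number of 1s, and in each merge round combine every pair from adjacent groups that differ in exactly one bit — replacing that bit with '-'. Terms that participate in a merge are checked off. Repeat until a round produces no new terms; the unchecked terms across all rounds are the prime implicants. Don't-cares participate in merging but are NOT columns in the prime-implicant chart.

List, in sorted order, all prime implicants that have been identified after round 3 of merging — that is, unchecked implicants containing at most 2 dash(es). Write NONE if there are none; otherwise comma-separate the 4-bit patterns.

Round 0: 0001✓ 0010✓ 0011✓ 0101✓ 0110✓ 0111✓ 1001✓ 1010✓ 1011✓ 1100✓ 1110✓ 1111✓
Round 1: -001✓ -010✓ -011✓ -110✓ -111✓ 0-01✓ 0-10✓ 0-11✓ 00-1✓ 001-✓ 01-1✓ 011-✓ 1-10✓ 1-11✓ 10-1✓ 101-✓ 11-0 111-✓
Round 2: --10✓ --11✓ -0-1 -01-✓ -11-✓ 0--1 0-1-✓ 1-1-✓
Round 3: --1-
PIs = {--1-, -0-1, 0--1, 11-0}

-0-1, 0--1, 11-0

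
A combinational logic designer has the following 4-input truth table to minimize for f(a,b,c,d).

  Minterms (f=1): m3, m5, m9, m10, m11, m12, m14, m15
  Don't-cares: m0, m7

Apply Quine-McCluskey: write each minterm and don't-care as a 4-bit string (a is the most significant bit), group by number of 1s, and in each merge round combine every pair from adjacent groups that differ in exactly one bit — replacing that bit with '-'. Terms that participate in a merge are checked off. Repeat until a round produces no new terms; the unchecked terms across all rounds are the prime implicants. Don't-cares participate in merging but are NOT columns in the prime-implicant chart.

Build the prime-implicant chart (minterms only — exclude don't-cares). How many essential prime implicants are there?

5

Round 0: 0000 0011✓ 0101✓ 0111✓ 1001✓ 1010✓ 1011✓ 1100✓ 1110✓ 1111✓
Round 1: -011✓ -111✓ 0-11✓ 01-1 1-10✓ 1-11✓ 10-1 101-✓ 11-0 111-✓
Round 2: --11 1-1-
PIs = {--11, 0000, 01-1, 1-1-, 10-1, 11-0}
Coverage chart:
  m3: --11 ←essential
  m5: 01-1 ←essential
  m9: 10-1 ←essential
  m10: 1-1- ←essential
  m11: --11,1-1-,10-1
  m12: 11-0 ←essential
  m14: 1-1-,11-0
  m15: --11,1-1-
Essential: --11, 01-1, 1-1-, 10-1, 11-0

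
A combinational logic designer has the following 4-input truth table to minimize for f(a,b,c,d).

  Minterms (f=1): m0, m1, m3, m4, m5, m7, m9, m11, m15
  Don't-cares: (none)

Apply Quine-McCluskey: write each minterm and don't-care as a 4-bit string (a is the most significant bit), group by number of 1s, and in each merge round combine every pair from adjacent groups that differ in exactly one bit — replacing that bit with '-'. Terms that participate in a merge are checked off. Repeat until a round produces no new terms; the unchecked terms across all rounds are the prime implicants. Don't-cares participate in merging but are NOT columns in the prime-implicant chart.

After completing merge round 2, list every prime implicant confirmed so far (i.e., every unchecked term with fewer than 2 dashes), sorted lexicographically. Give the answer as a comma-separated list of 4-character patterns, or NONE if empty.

NONE

Round 0: 0000✓ 0001✓ 0011✓ 0100✓ 0101✓ 0111✓ 1001✓ 1011✓ 1111✓
Round 1: -001✓ -011✓ -111✓ 0-00✓ 0-01✓ 0-11✓ 00-1✓ 000-✓ 01-1✓ 010-✓ 1-11✓ 10-1✓
Round 2: --11 -0-1 0--1 0-0-
PIs = {--11, -0-1, 0--1, 0-0-}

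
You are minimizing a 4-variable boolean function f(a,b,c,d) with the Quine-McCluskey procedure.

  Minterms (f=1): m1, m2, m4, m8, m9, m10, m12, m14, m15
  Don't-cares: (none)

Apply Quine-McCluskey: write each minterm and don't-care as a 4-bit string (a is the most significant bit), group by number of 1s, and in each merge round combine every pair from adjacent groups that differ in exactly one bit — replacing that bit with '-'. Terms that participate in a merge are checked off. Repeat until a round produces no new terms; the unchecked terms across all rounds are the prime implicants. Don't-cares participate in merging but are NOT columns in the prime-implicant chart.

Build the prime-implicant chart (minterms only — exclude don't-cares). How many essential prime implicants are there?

4

Round 0: 0001✓ 0010✓ 0100✓ 1000✓ 1001✓ 1010✓ 1100✓ 1110✓ 1111✓
Round 1: -001 -010 -100 1-00✓ 1-10✓ 10-0✓ 100- 11-0✓ 111-
Round 2: 1--0
PIs = {-001, -010, -100, 1--0, 100-, 111-}
Coverage chart:
  m1: -001 ←essential
  m2: -010 ←essential
  m4: -100 ←essential
  m8: 1--0,100-
  m9: -001,100-
  m10: -010,1--0
  m12: -100,1--0
  m14: 1--0,111-
  m15: 111- ←essential
Essential: -001, -010, -100, 111-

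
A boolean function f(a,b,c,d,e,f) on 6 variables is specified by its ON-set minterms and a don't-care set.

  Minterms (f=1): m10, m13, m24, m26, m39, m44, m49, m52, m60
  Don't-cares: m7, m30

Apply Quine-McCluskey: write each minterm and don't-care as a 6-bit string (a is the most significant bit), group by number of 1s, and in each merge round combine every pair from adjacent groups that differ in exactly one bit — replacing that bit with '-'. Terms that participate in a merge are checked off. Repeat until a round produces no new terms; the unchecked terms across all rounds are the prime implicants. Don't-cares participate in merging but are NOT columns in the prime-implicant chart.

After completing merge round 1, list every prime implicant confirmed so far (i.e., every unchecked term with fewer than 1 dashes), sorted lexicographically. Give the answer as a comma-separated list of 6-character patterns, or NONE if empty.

001101, 110001

[col 0] 000111*, 001010*, 001101, 011000*, 011010*, 011110*, 100111*, 101100*, 110001, 110100*, 111100*
[col 1] -00111, 0-1010, 011-10, 0110-0, 1-1100, 11-100
Prime implicants: -00111, 0-1010, 001101, 011-10, 0110-0, 1-1100, 11-100, 110001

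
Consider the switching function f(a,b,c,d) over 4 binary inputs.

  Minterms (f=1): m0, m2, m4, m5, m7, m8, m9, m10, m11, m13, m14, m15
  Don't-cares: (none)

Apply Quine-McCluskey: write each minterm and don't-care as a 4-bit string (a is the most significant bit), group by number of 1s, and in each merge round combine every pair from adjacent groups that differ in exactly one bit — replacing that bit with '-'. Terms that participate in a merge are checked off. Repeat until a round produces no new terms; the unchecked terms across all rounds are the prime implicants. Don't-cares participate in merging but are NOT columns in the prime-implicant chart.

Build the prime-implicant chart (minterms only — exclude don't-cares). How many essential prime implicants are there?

[col 0] 0000*, 0010*, 0100*, 0101*, 0111*, 1000*, 1001*, 1010*, 1011*, 1101*, 1110*, 1111*
[col 1] -000*, -010*, -101*, -111*, 0-00, 00-0*, 01-1*, 010-, 1-01*, 1-10*, 1-11*, 10-0*, 10-1*, 100-*, 101-*, 11-1*, 111-*
[col 2] -0-0, -1-1, 1--1, 1-1-, 10--
Prime implicants: -0-0, -1-1, 0-00, 010-, 1--1, 1-1-, 10--
PI chart (minterm → PIs covering it):
  0 | -0-0,0-00
  2 | -0-0  (sole → essential)
  4 | 0-00,010-
  5 | -1-1,010-
  7 | -1-1  (sole → essential)
  8 | -0-0,10--
  9 | 1--1,10--
  10 | -0-0,1-1-,10--
  11 | 1--1,1-1-,10--
  13 | -1-1,1--1
  14 | 1-1-  (sole → essential)
  15 | -1-1,1--1,1-1-
Essential prime implicants: -0-0, -1-1, 1-1-

3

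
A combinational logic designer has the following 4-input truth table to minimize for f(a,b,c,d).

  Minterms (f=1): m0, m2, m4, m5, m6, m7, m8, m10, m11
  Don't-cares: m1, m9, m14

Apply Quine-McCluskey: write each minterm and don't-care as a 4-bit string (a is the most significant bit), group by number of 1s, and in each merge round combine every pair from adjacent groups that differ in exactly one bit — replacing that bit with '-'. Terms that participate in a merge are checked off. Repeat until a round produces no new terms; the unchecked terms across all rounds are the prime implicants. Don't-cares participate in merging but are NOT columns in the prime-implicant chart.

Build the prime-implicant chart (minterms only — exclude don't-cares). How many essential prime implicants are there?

[col 0] 0000*, 0001*, 0010*, 0100*, 0101*, 0110*, 0111*, 1000*, 1001*, 1010*, 1011*, 1110*
[col 1] -000*, -001*, -010*, -110*, 0-00*, 0-01*, 0-10*, 00-0*, 000-*, 01-0*, 01-1*, 010-*, 011-*, 1-10*, 10-0*, 10-1*, 100-*, 101-*
[col 2] --10, -0-0, -00-, 0--0, 0-0-, 01--, 10--
Prime implicants: --10, -0-0, -00-, 0--0, 0-0-, 01--, 10--
PI chart (minterm → PIs covering it):
  0 | -0-0,-00-,0--0,0-0-
  2 | --10,-0-0,0--0
  4 | 0--0,0-0-,01--
  5 | 0-0-,01--
  6 | --10,0--0,01--
  7 | 01--  (sole → essential)
  8 | -0-0,-00-,10--
  10 | --10,-0-0,10--
  11 | 10--  (sole → essential)
Essential prime implicants: 01--, 10--

2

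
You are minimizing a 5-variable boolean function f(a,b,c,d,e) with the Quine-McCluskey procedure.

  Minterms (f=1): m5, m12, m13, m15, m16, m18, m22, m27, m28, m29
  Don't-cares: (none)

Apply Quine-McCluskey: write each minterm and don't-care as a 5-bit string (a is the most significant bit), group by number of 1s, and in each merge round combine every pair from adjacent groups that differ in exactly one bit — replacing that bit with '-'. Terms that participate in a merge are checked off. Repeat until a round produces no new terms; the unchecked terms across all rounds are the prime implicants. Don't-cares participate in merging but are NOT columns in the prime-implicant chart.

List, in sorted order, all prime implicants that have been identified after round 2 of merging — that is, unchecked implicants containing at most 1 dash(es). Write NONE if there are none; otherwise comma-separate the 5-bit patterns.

0-101, 011-1, 10-10, 100-0, 11011

size-2^0 implicants → 00101(✓)  01100(✓)  01101(✓)  01111(✓)  10000(✓)  10010(✓)  10110(✓)  11011  11100(✓)  11101(✓)
size-2^1 implicants → -1100(✓)  -1101(✓)  0-101  011-1  0110-(✓)  10-10  100-0  1110-(✓)
size-2^2 implicants → -110-
Unchecked terms (primes): -110-, 0-101, 011-1, 10-10, 100-0, 11011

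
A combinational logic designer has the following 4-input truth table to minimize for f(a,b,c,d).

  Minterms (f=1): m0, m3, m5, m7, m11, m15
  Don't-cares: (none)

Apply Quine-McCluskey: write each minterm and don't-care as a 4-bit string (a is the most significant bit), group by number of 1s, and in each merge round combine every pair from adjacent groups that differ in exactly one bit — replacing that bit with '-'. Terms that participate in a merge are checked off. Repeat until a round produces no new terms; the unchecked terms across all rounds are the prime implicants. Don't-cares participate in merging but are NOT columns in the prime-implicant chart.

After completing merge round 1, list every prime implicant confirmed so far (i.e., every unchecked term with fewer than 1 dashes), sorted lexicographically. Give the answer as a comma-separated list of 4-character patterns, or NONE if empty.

0000

[col 0] 0000, 0011*, 0101*, 0111*, 1011*, 1111*
[col 1] -011*, -111*, 0-11*, 01-1, 1-11*
[col 2] --11
Prime implicants: --11, 0000, 01-1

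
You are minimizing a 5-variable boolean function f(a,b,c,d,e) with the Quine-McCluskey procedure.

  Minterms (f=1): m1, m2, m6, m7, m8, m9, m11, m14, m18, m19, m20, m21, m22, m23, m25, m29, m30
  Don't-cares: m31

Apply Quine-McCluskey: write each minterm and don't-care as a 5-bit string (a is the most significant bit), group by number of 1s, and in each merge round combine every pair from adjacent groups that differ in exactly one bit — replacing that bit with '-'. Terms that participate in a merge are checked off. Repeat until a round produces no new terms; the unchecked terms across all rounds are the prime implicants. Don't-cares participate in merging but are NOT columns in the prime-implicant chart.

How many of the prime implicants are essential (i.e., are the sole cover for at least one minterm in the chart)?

Round 0: 00001✓ 00010✓ 00110✓ 00111✓ 01000✓ 01001✓ 01011✓ 01110✓ 10010✓ 10011✓ 10100✓ 10101✓ 10110✓ 10111✓ 11001✓ 11101✓ 11110✓ 11111✓
Round 1: -0010✓ -0110✓ -0111✓ -1001 -1110✓ 0-001 0-110✓ 00-10✓ 0011-✓ 010-1 0100- 1-101✓ 1-110✓ 1-111✓ 10-10✓ 10-11✓ 1001-✓ 101-0✓ 101-1✓ 1010-✓ 1011-✓ 11-01 111-1✓ 1111-✓
Round 2: --110 -0-10 -011- 1-1-1 1-11- 10-1- 101--
PIs = {--110, -0-10, -011-, -1001, 0-001, 010-1, 0100-, 1-1-1, 1-11-, 10-1-, 101--, 11-01}
Coverage chart:
  m1: 0-001 ←essential
  m2: -0-10 ←essential
  m6: --110,-0-10,-011-
  m7: -011- ←essential
  m8: 0100- ←essential
  m9: -1001,0-001,010-1,0100-
  m11: 010-1 ←essential
  m14: --110 ←essential
  m18: -0-10,10-1-
  m19: 10-1- ←essential
  m20: 101-- ←essential
  m21: 1-1-1,101--
  m22: --110,-0-10,-011-,1-11-,10-1-,101--
  m23: -011-,1-1-1,1-11-,10-1-,101--
  m25: -1001,11-01
  m29: 1-1-1,11-01
  m30: --110,1-11-
Essential: --110, -0-10, -011-, 0-001, 010-1, 0100-, 10-1-, 101--

8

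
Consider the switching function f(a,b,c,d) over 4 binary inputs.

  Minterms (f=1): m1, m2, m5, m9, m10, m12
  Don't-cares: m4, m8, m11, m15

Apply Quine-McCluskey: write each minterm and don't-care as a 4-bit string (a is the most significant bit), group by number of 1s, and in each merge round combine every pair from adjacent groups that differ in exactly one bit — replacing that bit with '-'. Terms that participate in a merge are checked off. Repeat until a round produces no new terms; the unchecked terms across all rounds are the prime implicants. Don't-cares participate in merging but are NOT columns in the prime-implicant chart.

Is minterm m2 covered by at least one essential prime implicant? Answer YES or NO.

YES

[col 0] 0001*, 0010*, 0100*, 0101*, 1000*, 1001*, 1010*, 1011*, 1100*, 1111*
[col 1] -001, -010, -100, 0-01, 010-, 1-00, 1-11, 10-0*, 10-1*, 100-*, 101-*
[col 2] 10--
Prime implicants: -001, -010, -100, 0-01, 010-, 1-00, 1-11, 10--
PI chart (minterm → PIs covering it):
  1 | -001,0-01
  2 | -010  (sole → essential)
  5 | 0-01,010-
  9 | -001,10--
  10 | -010,10--
  12 | -100,1-00
Essential prime implicants: -010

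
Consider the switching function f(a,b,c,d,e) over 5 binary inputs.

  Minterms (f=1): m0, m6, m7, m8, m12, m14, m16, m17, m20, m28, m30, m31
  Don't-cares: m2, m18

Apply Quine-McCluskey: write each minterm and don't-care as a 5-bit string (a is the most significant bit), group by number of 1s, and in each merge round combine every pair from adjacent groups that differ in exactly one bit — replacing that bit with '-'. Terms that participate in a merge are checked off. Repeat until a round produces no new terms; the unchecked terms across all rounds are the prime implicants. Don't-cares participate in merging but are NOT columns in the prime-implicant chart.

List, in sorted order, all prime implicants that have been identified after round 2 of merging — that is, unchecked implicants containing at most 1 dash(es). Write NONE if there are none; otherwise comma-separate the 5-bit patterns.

0-000, 0-110, 00-10, 0011-, 01-00, 1-100, 10-00, 1000-, 1111-

[col 0] 00000*, 00010*, 00110*, 00111*, 01000*, 01100*, 01110*, 10000*, 10001*, 10010*, 10100*, 11100*, 11110*, 11111*
[col 1] -0000*, -0010*, -1100*, -1110*, 0-000, 0-110, 00-10, 000-0*, 0011-, 01-00, 011-0*, 1-100, 10-00, 100-0*, 1000-, 111-0*, 1111-
[col 2] -00-0, -11-0
Prime implicants: -00-0, -11-0, 0-000, 0-110, 00-10, 0011-, 01-00, 1-100, 10-00, 1000-, 1111-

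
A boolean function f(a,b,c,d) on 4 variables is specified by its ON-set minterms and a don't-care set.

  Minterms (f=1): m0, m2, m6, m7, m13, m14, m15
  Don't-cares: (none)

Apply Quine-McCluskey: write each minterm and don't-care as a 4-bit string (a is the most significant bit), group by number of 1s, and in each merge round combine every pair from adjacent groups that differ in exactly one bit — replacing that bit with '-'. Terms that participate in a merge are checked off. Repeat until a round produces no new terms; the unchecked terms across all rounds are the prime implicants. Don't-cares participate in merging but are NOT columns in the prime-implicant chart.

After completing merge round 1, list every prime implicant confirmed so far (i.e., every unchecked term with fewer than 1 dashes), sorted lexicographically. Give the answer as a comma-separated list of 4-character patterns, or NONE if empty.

[col 0] 0000*, 0010*, 0110*, 0111*, 1101*, 1110*, 1111*
[col 1] -110*, -111*, 0-10, 00-0, 011-*, 11-1, 111-*
[col 2] -11-
Prime implicants: -11-, 0-10, 00-0, 11-1

NONE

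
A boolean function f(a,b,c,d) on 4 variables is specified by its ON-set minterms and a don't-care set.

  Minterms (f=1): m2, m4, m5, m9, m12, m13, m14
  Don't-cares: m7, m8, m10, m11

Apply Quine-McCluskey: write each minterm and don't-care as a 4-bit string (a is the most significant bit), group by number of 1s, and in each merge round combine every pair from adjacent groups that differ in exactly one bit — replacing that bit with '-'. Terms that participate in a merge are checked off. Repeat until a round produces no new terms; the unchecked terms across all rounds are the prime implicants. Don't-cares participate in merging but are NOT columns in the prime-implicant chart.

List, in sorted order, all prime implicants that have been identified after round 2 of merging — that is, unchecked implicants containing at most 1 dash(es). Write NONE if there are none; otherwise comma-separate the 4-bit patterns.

-010, 01-1

[col 0] 0010*, 0100*, 0101*, 0111*, 1000*, 1001*, 1010*, 1011*, 1100*, 1101*, 1110*
[col 1] -010, -100*, -101*, 01-1, 010-*, 1-00*, 1-01*, 1-10*, 10-0*, 10-1*, 100-*, 101-*, 11-0*, 110-*
[col 2] -10-, 1--0, 1-0-, 10--
Prime implicants: -010, -10-, 01-1, 1--0, 1-0-, 10--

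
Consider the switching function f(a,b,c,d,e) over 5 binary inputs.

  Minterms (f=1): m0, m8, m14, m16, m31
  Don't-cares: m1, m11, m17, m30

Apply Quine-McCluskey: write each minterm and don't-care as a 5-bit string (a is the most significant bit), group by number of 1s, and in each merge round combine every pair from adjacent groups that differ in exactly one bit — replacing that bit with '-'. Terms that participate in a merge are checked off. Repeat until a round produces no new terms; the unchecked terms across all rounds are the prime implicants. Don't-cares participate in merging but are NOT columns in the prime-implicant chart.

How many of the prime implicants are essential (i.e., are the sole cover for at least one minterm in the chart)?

Round 0: 00000✓ 00001✓ 01000✓ 01011 01110✓ 10000✓ 10001✓ 11110✓ 11111✓
Round 1: -0000✓ -0001✓ -1110 0-000 0000-✓ 1000-✓ 1111-
Round 2: -000-
PIs = {-000-, -1110, 0-000, 01011, 1111-}
Coverage chart:
  m0: -000-,0-000
  m8: 0-000 ←essential
  m14: -1110 ←essential
  m16: -000- ←essential
  m31: 1111- ←essential
Essential: -000-, -1110, 0-000, 1111-

4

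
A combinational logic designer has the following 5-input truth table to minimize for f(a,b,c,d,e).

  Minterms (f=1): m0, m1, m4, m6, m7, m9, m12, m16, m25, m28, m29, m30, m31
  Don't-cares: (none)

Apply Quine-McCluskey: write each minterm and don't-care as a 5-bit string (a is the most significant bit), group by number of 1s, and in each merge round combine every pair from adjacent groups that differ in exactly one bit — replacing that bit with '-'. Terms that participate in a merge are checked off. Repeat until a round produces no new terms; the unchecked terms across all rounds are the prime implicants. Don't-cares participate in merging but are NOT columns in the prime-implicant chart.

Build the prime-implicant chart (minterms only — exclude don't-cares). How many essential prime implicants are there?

Round 0: 00000✓ 00001✓ 00100✓ 00110✓ 00111✓ 01001✓ 01100✓ 10000✓ 11001✓ 11100✓ 11101✓ 11110✓ 11111✓
Round 1: -0000 -1001 -1100 0-001 0-100 00-00 0000- 001-0 0011- 11-01 111-0✓ 111-1✓ 1110-✓ 1111-✓
Round 2: 111--
PIs = {-0000, -1001, -1100, 0-001, 0-100, 00-00, 0000-, 001-0, 0011-, 11-01, 111--}
Coverage chart:
  m0: -0000,00-00,0000-
  m1: 0-001,0000-
  m4: 0-100,00-00,001-0
  m6: 001-0,0011-
  m7: 0011- ←essential
  m9: -1001,0-001
  m12: -1100,0-100
  m16: -0000 ←essential
  m25: -1001,11-01
  m28: -1100,111--
  m29: 11-01,111--
  m30: 111-- ←essential
  m31: 111-- ←essential
Essential: -0000, 0011-, 111--

3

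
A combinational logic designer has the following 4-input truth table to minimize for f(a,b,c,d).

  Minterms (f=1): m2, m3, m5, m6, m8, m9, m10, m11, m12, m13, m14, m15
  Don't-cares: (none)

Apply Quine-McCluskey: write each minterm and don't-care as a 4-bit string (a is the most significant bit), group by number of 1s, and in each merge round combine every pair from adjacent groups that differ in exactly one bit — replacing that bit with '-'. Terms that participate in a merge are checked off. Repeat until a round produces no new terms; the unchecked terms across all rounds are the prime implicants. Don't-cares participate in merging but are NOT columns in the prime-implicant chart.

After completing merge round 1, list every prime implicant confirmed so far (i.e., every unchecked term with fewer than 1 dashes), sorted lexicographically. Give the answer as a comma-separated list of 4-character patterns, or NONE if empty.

NONE

[col 0] 0010*, 0011*, 0101*, 0110*, 1000*, 1001*, 1010*, 1011*, 1100*, 1101*, 1110*, 1111*
[col 1] -010*, -011*, -101, -110*, 0-10*, 001-*, 1-00*, 1-01*, 1-10*, 1-11*, 10-0*, 10-1*, 100-*, 101-*, 11-0*, 11-1*, 110-*, 111-*
[col 2] --10, -01-, 1--0*, 1--1*, 1-0-*, 1-1-*, 10--*, 11--*
[col 3] 1---
Prime implicants: --10, -01-, -101, 1---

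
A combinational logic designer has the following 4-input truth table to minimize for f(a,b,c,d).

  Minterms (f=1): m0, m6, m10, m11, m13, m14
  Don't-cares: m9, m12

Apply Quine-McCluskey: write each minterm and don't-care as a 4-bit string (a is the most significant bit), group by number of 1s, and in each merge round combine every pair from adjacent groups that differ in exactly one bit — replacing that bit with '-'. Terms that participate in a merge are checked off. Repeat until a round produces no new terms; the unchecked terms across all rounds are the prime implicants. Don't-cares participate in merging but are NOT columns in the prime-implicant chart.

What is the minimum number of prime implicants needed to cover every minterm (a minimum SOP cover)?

Round 0: 0000 0110✓ 1001✓ 1010✓ 1011✓ 1100✓ 1101✓ 1110✓
Round 1: -110 1-01 1-10 10-1 101- 11-0 110-
PIs = {-110, 0000, 1-01, 1-10, 10-1, 101-, 11-0, 110-}
Coverage chart:
  m0: 0000 ←essential
  m6: -110 ←essential
  m10: 1-10,101-
  m11: 10-1,101-
  m13: 1-01,110-
  m14: -110,1-10,11-0
Essential: -110, 0000
Petrick residual → 1-01, 101-
Min cover (4 terms): bcd' + a'b'c'd' + ac'd + ab'c

4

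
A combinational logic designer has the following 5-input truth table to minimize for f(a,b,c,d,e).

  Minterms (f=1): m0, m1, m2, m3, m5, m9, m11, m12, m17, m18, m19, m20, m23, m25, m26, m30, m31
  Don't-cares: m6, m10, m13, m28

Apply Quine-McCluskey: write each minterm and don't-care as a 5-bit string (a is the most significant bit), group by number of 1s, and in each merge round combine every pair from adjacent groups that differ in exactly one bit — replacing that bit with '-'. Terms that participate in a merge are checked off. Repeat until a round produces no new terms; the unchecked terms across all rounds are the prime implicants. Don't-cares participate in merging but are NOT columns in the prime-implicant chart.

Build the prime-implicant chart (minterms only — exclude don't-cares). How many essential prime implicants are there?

Round 0: 00000✓ 00001✓ 00010✓ 00011✓ 00101✓ 00110✓ 01001✓ 01010✓ 01011✓ 01100✓ 01101✓ 10001✓ 10010✓ 10011✓ 10100✓ 10111✓ 11001✓ 11010✓ 11100✓ 11110✓ 11111✓
Round 1: -0001✓ -0010✓ -0011✓ -1001✓ -1010✓ -1100 0-001✓ 0-010✓ 0-011✓ 0-101✓ 00-01✓ 00-10 000-0✓ 000-1✓ 0000-✓ 0001-✓ 01-01✓ 010-1✓ 0101-✓ 0110- 1-001✓ 1-010✓ 1-100 1-111 10-11 100-1✓ 1001-✓ 11-10 111-0 1111-
Round 2: --001 --010 -00-1 -001- 0--01 0-0-1 0-01- 000--
PIs = {--001, --010, -00-1, -001-, -1100, 0--01, 0-0-1, 0-01-, 00-10, 000--, 0110-, 1-100, 1-111, 10-11, 11-10, 111-0, 1111-}
Coverage chart:
  m0: 000-- ←essential
  m1: --001,-00-1,0--01,0-0-1,000--
  m2: --010,-001-,0-01-,00-10,000--
  m3: -00-1,-001-,0-0-1,0-01-,000--
  m5: 0--01 ←essential
  m9: --001,0--01,0-0-1
  m11: 0-0-1,0-01-
  m12: -1100,0110-
  m17: --001,-00-1
  m18: --010,-001-
  m19: -00-1,-001-,10-11
  m20: 1-100 ←essential
  m23: 1-111,10-11
  m25: --001 ←essential
  m26: --010,11-10
  m30: 11-10,111-0,1111-
  m31: 1-111,1111-
Essential: --001, 0--01, 000--, 1-100

4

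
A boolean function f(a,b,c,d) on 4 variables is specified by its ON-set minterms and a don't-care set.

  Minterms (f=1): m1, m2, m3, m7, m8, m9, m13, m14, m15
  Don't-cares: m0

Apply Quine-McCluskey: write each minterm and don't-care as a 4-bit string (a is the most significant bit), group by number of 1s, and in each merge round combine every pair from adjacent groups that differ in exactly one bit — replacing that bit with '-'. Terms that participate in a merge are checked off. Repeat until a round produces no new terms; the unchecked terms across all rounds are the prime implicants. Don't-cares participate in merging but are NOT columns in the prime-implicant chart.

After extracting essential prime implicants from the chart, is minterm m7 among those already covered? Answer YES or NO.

NO

size-2^0 implicants → 0000(✓)  0001(✓)  0010(✓)  0011(✓)  0111(✓)  1000(✓)  1001(✓)  1101(✓)  1110(✓)  1111(✓)
size-2^1 implicants → -000(✓)  -001(✓)  -111  0-11  00-0(✓)  00-1(✓)  000-(✓)  001-(✓)  1-01  100-(✓)  11-1  111-
size-2^2 implicants → -00-  00--
Unchecked terms (primes): -00-, -111, 0-11, 00--, 1-01, 11-1, 111-
Minterm coverage:
  m1 ⊆ -00-,00--
  m2 ⊆ 00-- [E]
  m3 ⊆ 0-11,00--
  m7 ⊆ -111,0-11
  m8 ⊆ -00- [E]
  m9 ⊆ -00-,1-01
  m13 ⊆ 1-01,11-1
  m14 ⊆ 111- [E]
  m15 ⊆ -111,11-1,111-
E = {-00-, 00--, 111-}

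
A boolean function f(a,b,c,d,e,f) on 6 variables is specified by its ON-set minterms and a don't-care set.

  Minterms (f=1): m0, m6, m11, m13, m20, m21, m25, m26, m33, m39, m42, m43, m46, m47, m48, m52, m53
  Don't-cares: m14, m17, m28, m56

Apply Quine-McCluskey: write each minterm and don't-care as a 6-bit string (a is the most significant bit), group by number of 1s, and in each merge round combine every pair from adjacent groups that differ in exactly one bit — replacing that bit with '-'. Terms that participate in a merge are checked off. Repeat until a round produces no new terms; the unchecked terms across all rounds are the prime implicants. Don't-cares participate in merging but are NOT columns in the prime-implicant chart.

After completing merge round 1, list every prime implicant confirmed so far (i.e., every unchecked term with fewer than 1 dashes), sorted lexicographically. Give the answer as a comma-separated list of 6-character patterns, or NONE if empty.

000000, 001101, 011010, 100001

[col 0] 000000, 000110*, 001011*, 001101, 001110*, 010001*, 010100*, 010101*, 011001*, 011010, 011100*, 100001, 100111*, 101010*, 101011*, 101110*, 101111*, 110000*, 110100*, 110101*, 111000*
[col 1] -01011, -01110, -10100*, -10101*, 00-110, 01-001, 01-100, 010-01, 01010-*, 10-111, 101-10*, 101-11*, 10101-*, 10111-*, 11-000, 110-00, 11010-*
[col 2] -1010-, 101-1-
Prime implicants: -01011, -01110, -1010-, 00-110, 000000, 001101, 01-001, 01-100, 010-01, 011010, 10-111, 100001, 101-1-, 11-000, 110-00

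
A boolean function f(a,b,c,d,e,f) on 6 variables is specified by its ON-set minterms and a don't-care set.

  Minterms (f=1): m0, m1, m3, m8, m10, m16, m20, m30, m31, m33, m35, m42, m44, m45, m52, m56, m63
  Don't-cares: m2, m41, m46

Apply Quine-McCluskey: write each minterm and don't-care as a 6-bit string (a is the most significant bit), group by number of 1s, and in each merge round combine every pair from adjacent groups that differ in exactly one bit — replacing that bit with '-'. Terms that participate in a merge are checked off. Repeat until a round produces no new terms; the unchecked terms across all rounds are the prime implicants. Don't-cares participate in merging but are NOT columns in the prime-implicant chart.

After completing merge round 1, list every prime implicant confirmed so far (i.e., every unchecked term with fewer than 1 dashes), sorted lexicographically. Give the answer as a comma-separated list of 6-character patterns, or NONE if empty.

size-2^0 implicants → 000000(✓)  000001(✓)  000010(✓)  000011(✓)  001000(✓)  001010(✓)  010000(✓)  010100(✓)  011110(✓)  011111(✓)  100001(✓)  100011(✓)  101001(✓)  101010(✓)  101100(✓)  101101(✓)  101110(✓)  110100(✓)  111000  111111(✓)
size-2^1 implicants → -00001(✓)  -00011(✓)  -01010  -10100  -11111  0-0000  00-000(✓)  00-010(✓)  0000-0(✓)  0000-1(✓)  00000-(✓)  00001-(✓)  0010-0(✓)  010-00  01111-  10-001  1000-1(✓)  101-01  101-10  1011-0  10110-
size-2^2 implicants → -000-1  00-0-0  0000--
Unchecked terms (primes): -000-1, -01010, -10100, -11111, 0-0000, 00-0-0, 0000--, 010-00, 01111-, 10-001, 101-01, 101-10, 1011-0, 10110-, 111000

111000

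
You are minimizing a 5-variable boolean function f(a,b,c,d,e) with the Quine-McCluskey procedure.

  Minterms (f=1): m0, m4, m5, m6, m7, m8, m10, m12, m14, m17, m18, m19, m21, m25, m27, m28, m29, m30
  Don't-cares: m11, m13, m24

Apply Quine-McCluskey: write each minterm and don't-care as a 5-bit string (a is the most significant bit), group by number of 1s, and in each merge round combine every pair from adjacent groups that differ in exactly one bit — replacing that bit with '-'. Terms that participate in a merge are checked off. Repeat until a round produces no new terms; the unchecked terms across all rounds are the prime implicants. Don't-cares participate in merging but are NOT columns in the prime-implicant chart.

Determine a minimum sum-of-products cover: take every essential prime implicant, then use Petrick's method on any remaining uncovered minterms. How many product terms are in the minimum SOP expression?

7

[col 0] 00000*, 00100*, 00101*, 00110*, 00111*, 01000*, 01010*, 01011*, 01100*, 01101*, 01110*, 10001*, 10010*, 10011*, 10101*, 11000*, 11001*, 11011*, 11100*, 11101*, 11110*
[col 1] -0101*, -1000*, -1011, -1100*, -1101*, -1110*, 0-000*, 0-100*, 0-101*, 0-110*, 00-00*, 001-0*, 001-1*, 0010-*, 0011-*, 01-00*, 01-10*, 010-0*, 0101-, 011-0*, 0110-*, 1-001*, 1-011*, 1-101*, 10-01*, 100-1*, 1001-, 11-00*, 11-01*, 110-1*, 1100-*, 111-0*, 1110-*
[col 2] --101, -1-00, -11-0, -110-, 0--00, 0-1-0, 0-10-, 001--, 01--0, 1--01, 1-0-1, 11-0-
Prime implicants: --101, -1-00, -1011, -11-0, -110-, 0--00, 0-1-0, 0-10-, 001--, 01--0, 0101-, 1--01, 1-0-1, 1001-, 11-0-
PI chart (minterm → PIs covering it):
  0 | 0--00  (sole → essential)
  4 | 0--00,0-1-0,0-10-,001--
  5 | --101,0-10-,001--
  6 | 0-1-0,001--
  7 | 001--  (sole → essential)
  8 | -1-00,0--00,01--0
  10 | 01--0,0101-
  12 | -1-00,-11-0,-110-,0--00,0-1-0,0-10-,01--0
  14 | -11-0,0-1-0,01--0
  17 | 1--01,1-0-1
  18 | 1001-  (sole → essential)
  19 | 1-0-1,1001-
  21 | --101,1--01
  25 | 1--01,1-0-1,11-0-
  27 | -1011,1-0-1
  28 | -1-00,-11-0,-110-,11-0-
  29 | --101,-110-,1--01,11-0-
  30 | -11-0  (sole → essential)
Essential prime implicants: -11-0, 0--00, 001--, 1001-
Petrick residual → --101, 01--0, 1-0-1
Minimum SOP uses 7 PIs: cd'e + bce' + a'd'e' + a'b'c + a'be' + ac'e + ab'c'd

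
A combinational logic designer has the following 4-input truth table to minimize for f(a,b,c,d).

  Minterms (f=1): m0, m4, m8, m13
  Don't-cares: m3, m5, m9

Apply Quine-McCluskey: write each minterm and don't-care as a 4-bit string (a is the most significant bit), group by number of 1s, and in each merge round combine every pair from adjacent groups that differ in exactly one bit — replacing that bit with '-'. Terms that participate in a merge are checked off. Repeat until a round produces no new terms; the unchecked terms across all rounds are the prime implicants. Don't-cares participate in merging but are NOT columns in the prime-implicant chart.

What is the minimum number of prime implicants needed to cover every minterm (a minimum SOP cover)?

Round 0: 0000✓ 0011 0100✓ 0101✓ 1000✓ 1001✓ 1101✓
Round 1: -000 -101 0-00 010- 1-01 100-
PIs = {-000, -101, 0-00, 0011, 010-, 1-01, 100-}
Coverage chart:
  m0: -000,0-00
  m4: 0-00,010-
  m8: -000,100-
  m13: -101,1-01
(no essential prime implicants)
Petrick residual → -000, -101, 0-00
Min cover (3 terms): b'c'd' + bc'd + a'c'd'

3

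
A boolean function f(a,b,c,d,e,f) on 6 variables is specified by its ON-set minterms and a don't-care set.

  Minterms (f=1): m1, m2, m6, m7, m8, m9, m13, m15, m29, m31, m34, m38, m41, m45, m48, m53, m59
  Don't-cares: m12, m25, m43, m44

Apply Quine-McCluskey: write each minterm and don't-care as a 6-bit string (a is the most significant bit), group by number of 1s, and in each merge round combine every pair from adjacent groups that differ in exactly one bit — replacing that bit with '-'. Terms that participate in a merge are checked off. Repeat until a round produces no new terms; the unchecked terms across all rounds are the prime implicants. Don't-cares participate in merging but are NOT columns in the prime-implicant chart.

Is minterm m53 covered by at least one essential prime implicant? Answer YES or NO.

YES

Round 0: 000001✓ 000010✓ 000110✓ 000111✓ 001000✓ 001001✓ 001100✓ 001101✓ 001111✓ 011001✓ 011101✓ 011111✓ 100010✓ 100110✓ 101001✓ 101011✓ 101100✓ 101101✓ 110000 110101 111011✓
Round 1: -00010✓ -00110✓ -01001✓ -01100✓ -01101✓ 0-1001✓ 0-1101✓ 0-1111✓ 00-001 00-111 000-10✓ 00011- 001-00✓ 001-01✓ 00100-✓ 0011-1✓ 00110-✓ 011-01✓ 0111-1✓ 1-1011 100-10✓ 101-01✓ 1010-1 10110-✓
Round 2: -00-10 -01-01 -0110- 0-1-01 0-11-1 001-0-
PIs = {-00-10, -01-01, -0110-, 0-1-01, 0-11-1, 00-001, 00-111, 00011-, 001-0-, 1-1011, 1010-1, 110000, 110101}
Coverage chart:
  m1: 00-001 ←essential
  m2: -00-10 ←essential
  m6: -00-10,00011-
  m7: 00-111,00011-
  m8: 001-0- ←essential
  m9: -01-01,0-1-01,00-001,001-0-
  m13: -01-01,-0110-,0-1-01,0-11-1,001-0-
  m15: 0-11-1,00-111
  m29: 0-1-01,0-11-1
  m31: 0-11-1 ←essential
  m34: -00-10 ←essential
  m38: -00-10 ←essential
  m41: -01-01,1010-1
  m45: -01-01,-0110-
  m48: 110000 ←essential
  m53: 110101 ←essential
  m59: 1-1011 ←essential
Essential: -00-10, 0-11-1, 00-001, 001-0-, 1-1011, 110000, 110101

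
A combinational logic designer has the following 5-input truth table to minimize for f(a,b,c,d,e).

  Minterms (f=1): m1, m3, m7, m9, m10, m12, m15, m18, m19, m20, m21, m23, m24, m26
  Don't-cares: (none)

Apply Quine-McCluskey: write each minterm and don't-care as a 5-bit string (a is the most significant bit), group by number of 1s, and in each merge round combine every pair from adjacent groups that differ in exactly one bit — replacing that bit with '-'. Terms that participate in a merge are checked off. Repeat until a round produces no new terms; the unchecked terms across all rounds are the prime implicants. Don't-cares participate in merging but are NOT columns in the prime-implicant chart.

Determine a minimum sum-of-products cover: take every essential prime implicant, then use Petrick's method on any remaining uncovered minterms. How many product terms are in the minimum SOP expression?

size-2^0 implicants → 00001(✓)  00011(✓)  00111(✓)  01001(✓)  01010(✓)  01100  01111(✓)  10010(✓)  10011(✓)  10100(✓)  10101(✓)  10111(✓)  11000(✓)  11010(✓)
size-2^1 implicants → -0011(✓)  -0111(✓)  -1010  0-001  0-111  00-11(✓)  000-1  1-010  10-11(✓)  1001-  101-1  1010-  110-0
size-2^2 implicants → -0-11
Unchecked terms (primes): -0-11, -1010, 0-001, 0-111, 000-1, 01100, 1-010, 1001-, 101-1, 1010-, 110-0
Minterm coverage:
  m1 ⊆ 0-001,000-1
  m3 ⊆ -0-11,000-1
  m7 ⊆ -0-11,0-111
  m9 ⊆ 0-001 [E]
  m10 ⊆ -1010 [E]
  m12 ⊆ 01100 [E]
  m15 ⊆ 0-111 [E]
  m18 ⊆ 1-010,1001-
  m19 ⊆ -0-11,1001-
  m20 ⊆ 1010- [E]
  m21 ⊆ 101-1,1010-
  m23 ⊆ -0-11,101-1
  m24 ⊆ 110-0 [E]
  m26 ⊆ -1010,1-010,110-0
E = {-1010, 0-001, 0-111, 01100, 1010-, 110-0}
Petrick residual → -0-11, 1-010
Cover = b'de + bc'de' + a'c'd'e + a'cde + a'bcd'e' + ac'de' + ab'cd' + abc'e'  |cover|=8

8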